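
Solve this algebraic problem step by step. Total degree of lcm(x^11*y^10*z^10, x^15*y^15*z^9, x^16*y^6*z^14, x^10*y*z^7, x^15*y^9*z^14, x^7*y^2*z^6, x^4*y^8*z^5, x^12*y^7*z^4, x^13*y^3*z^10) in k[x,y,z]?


lcm = componentwise max:
x: max(11,15,16,10,15,7,4,12,13)=16
y: max(10,15,6,1,9,2,8,7,3)=15
z: max(10,9,14,7,14,6,5,4,10)=14
Total=16+15+14=45


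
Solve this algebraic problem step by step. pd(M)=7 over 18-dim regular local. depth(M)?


pd+depth=depth(R)=18
depth=18-7=11


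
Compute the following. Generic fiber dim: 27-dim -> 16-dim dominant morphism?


dim(fiber)=dim(X)-dim(Y)=27-16=11


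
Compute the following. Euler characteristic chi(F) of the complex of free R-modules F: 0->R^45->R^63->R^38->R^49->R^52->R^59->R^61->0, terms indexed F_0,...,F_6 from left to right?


chi = sum (-1)^i * rank:
(-1)^0*45=45
(-1)^1*63=-63
(-1)^2*38=38
(-1)^3*49=-49
(-1)^4*52=52
(-1)^5*59=-59
(-1)^6*61=61
chi=25


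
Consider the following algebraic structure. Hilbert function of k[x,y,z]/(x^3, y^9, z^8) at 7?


Need i<3, j<9, k<8 with i+j+k=7.
For each i, j ranges over max(0,7-i-7)..min(8,7-i):
  i=0: j in [0,7] -> 8
  i=1: j in [0,6] -> 7
  i=2: j in [0,5] -> 6
H(7) = 8+7+6 = 21


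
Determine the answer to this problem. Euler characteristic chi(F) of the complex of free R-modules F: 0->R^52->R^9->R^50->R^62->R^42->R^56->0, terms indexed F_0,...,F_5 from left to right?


chi = sum (-1)^i * rank:
(-1)^0*52=52
(-1)^1*9=-9
(-1)^2*50=50
(-1)^3*62=-62
(-1)^4*42=42
(-1)^5*56=-56
chi=17


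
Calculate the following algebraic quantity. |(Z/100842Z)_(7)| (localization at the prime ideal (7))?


7-primary part: 100842=7^5*6
Size=7^5=16807


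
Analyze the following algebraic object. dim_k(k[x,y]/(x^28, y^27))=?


Basis: x^i*y^j, i<28, j<27
28*27=756


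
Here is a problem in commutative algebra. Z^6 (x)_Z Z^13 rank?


rank(M(x)N) = rank(M)*rank(N)
6*13 = 78


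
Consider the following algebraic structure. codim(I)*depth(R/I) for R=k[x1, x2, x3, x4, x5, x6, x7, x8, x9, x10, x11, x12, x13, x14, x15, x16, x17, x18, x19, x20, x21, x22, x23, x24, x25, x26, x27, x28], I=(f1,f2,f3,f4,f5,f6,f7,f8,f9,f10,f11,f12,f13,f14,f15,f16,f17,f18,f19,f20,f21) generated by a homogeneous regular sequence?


codim=21, depth=dim(R/I)=28-21=7
Product=21*7=147


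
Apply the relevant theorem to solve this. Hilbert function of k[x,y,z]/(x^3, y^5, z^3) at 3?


Need i<3, j<5, k<3 with i+j+k=3.
For each i, j ranges over max(0,3-i-2)..min(4,3-i):
  i=0: j in [1,3] -> 3
  i=1: j in [0,2] -> 3
  i=2: j in [0,1] -> 2
H(3) = 3+3+2 = 8


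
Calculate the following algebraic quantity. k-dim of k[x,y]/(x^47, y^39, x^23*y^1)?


k[x,y]/I, I = (x^47, y^39, x^23*y^1)
Rect: 47x39=1833. Corner: (47-23)x(39-1)=912.
dim = 1833-912 = 921


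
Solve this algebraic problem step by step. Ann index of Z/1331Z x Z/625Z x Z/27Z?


Exponent = lcm of the cyclic orders; pairwise coprime => product.
11^3*5^4*3^3=1331*625*27=22460625


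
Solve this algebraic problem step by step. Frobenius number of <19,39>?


gcd(19,39)=1 => F=ab-a-b=19*39-19-39=741-58=683


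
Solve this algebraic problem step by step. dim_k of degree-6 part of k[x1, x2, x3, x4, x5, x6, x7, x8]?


C(d+n-1,n-1)=C(13,7)=1716


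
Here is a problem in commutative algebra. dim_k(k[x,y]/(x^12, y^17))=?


Basis: x^i*y^j, i<12, j<17
12*17=204


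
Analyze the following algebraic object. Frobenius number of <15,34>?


gcd(15,34)=1 => F=ab-a-b=15*34-15-34=510-49=461


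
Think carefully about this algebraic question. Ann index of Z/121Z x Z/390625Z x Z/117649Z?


Exponent = lcm of the cyclic orders; pairwise coprime => product.
11^2*5^8*7^6=121*390625*117649=5560753515625


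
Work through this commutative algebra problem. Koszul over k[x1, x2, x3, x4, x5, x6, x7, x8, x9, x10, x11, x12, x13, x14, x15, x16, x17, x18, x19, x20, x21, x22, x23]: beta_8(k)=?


C(n,i)=C(23,8)=490314


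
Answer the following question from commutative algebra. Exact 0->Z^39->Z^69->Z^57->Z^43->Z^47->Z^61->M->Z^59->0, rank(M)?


Alt sum=0:
(-1)^0*39 + (-1)^1*69 + (-1)^2*57 + (-1)^3*43 + (-1)^4*47 + (-1)^5*61 + (-1)^6*? + (-1)^7*59=0
rank(M)=89


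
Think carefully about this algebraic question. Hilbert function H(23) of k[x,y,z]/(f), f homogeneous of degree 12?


C(25,2)-C(13,2)=300-78=222


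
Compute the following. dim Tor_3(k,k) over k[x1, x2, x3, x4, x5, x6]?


Koszul: C(n,i)=C(6,3)=20


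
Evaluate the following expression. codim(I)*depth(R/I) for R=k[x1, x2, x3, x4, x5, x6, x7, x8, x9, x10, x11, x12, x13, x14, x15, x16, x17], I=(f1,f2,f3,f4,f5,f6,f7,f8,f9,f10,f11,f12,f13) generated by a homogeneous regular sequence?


codim=13, depth=dim(R/I)=17-13=4
Product=13*4=52


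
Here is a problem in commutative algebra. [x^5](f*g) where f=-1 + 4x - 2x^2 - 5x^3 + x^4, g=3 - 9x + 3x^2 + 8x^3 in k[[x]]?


[x^5] = sum a_i*b_j, i+j=5
  -2*8=-16
  -5*3=-15
  1*-9=-9
Sum=-40


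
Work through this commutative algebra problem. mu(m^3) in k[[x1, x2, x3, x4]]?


C(n+d-1,d)=C(6,3)=20


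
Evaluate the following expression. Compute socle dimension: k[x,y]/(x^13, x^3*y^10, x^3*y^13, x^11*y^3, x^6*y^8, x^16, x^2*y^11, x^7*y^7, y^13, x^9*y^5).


Socle = ann(m) = span of standard monomials u with x*u, y*u in I (staircase corners).
Redundant generators: x^3*y^13, x^16
Minimal generators: x^13, x^11*y^3, x^9*y^5, x^7*y^7, x^6*y^8, x^3*y^10, x^2*y^11, y^13
Corners: xy^12, x^2y^10, x^5y^9, x^6y^7, x^8y^6, x^10y^4, x^12y^2
Socle dim=7


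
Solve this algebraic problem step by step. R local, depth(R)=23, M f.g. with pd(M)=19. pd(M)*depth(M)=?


pd+depth=23
depth=23-19=4
pd*depth=19*4=76


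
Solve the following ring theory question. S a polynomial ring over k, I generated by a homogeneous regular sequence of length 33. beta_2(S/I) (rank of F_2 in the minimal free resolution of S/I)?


Regular sequence => Koszul complex is the minimal free resolution.
Syz_1 minimally generated by Koszul relations f_i*e_j - f_j*e_i (i<j): mu(Syz_1) = beta_2 = C(m,2) = m(m-1)/2
m=33
33*32/2 = 528


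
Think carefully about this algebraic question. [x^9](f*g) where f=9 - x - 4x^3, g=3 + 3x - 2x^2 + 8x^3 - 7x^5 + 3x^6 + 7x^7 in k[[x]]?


[x^9] = sum a_i*b_j, i+j=9
  -4*3=-12
Sum=-12


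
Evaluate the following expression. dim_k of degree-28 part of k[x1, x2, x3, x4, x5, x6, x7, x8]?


C(d+n-1,n-1)=C(35,7)=6724520


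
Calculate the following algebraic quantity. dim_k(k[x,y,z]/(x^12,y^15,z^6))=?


Basis: x^iy^jz^k, i<12,j<15,k<6
12*15*6=1080


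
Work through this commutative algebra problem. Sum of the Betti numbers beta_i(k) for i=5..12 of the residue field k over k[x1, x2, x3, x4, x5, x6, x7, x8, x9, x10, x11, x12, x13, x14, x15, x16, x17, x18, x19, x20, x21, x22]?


Koszul resolution: beta_i(k)=C(n,i), n=22
C(22,5)=26334, C(22,6)=74613, C(22,7)=170544, C(22,8)=319770, C(22,9)=497420, C(22,10)=646646, C(22,11)=705432, C(22,12)=646646
Sum=3087405


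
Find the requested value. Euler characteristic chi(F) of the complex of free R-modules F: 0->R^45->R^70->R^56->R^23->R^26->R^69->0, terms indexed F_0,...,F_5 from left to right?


chi = sum (-1)^i * rank:
(-1)^0*45=45
(-1)^1*70=-70
(-1)^2*56=56
(-1)^3*23=-23
(-1)^4*26=26
(-1)^5*69=-69
chi=-35


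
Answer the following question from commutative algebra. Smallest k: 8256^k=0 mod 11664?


8256^k mod 11664:
k=1: 8256
k=2: 8784
k=3: 5616
k=4: 1296
k=5: 3888
k=6: 0
First zero at k = 6


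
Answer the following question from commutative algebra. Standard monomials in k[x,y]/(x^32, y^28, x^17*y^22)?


k[x,y]/I, I = (x^32, y^28, x^17*y^22)
Rect: 32x28=896. Corner: (32-17)x(28-22)=90.
dim = 896-90 = 806


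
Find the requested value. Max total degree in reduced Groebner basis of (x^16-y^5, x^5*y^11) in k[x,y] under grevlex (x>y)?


LT(f1)=x^16, LT(f2)=x^5y^11, lcm=x^16y^11
S(f1,f2) = y^11*f1 - x^11*f2 = -y^16
Reduced GB = {f1, f2, y^16}; degrees 16, 16, 16
Max = 16


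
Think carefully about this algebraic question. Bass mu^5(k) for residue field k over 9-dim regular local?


C(n,i)=C(9,5)=126


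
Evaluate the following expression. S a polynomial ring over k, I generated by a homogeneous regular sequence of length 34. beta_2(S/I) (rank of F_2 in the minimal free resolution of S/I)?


Regular sequence => Koszul complex is the minimal free resolution.
Syz_1 minimally generated by Koszul relations f_i*e_j - f_j*e_i (i<j): mu(Syz_1) = beta_2 = C(m,2) = m(m-1)/2
m=34
34*33/2 = 561


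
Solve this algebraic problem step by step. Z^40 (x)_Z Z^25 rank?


rank(M(x)N) = rank(M)*rank(N)
40*25 = 1000


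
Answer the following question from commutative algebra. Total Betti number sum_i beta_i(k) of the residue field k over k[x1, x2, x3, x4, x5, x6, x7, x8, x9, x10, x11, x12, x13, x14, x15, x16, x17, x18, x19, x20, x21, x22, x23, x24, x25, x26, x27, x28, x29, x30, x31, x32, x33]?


Koszul resolution: beta_i(k)=C(n,i), n=33
sum_i C(33,i) = 2^33 = 8589934592


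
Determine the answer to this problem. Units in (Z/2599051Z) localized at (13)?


Local ring = Z/371293Z.
phi(371293) = 13^4*(13-1) = 342732


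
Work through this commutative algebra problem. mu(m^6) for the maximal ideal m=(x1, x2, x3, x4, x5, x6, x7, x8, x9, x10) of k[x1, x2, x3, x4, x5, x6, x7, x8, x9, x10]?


Graded Nakayama: mu(m^d) = dim_k (m^d/m^(d+1)) = #degree-6 monomials in 10 vars
C(n+d-1,d)=C(15,6)=5005


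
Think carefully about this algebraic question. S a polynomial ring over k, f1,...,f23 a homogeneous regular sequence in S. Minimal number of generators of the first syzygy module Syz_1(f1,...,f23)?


Regular sequence => Koszul complex is the minimal free resolution.
Syz_1 minimally generated by Koszul relations f_i*e_j - f_j*e_i (i<j): mu(Syz_1) = beta_2 = C(m,2) = m(m-1)/2
m=23
23*22/2 = 253


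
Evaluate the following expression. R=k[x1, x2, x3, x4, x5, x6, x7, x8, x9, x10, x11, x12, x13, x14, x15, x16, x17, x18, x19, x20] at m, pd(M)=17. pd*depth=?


pd+depth=20
depth=20-17=3
pd*depth=17*3=51


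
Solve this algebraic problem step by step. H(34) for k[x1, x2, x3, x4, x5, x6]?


C(d+n-1,n-1)=C(39,5)=575757


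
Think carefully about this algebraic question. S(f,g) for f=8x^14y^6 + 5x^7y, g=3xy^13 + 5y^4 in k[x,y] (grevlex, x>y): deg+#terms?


LT(f)=8x^14y^6, LT(g)=3xy^13
lcm(LM)=x^14y^13
S(f,g) (scaled by 24 to clear denominators) = 3y^7*f - 8x^13*g = -40x^13y^4 + 15x^7y^8
2 terms, deg 17.
17+2=19


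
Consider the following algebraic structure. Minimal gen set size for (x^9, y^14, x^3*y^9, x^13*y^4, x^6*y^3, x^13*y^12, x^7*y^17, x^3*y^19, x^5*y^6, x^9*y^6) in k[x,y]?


Remove redundant (divisible by others).
x^7*y^17 redundant.
x^3*y^19 redundant.
x^9*y^6 redundant.
x^13*y^12 redundant.
x^13*y^4 redundant.
Min: x^9, x^6*y^3, x^5*y^6, x^3*y^9, y^14
Count=5


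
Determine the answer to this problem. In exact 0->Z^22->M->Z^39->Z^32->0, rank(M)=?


Alt sum=0:
(-1)^0*22 + (-1)^1*? + (-1)^2*39 + (-1)^3*32=0
rank(M)=29


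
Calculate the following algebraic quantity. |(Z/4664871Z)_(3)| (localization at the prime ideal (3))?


3-primary part: 4664871=3^10*79
Size=3^10=59049


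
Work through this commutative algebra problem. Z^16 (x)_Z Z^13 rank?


rank(M(x)N) = rank(M)*rank(N)
16*13 = 208


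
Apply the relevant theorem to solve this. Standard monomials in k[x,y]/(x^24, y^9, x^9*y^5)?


k[x,y]/I, I = (x^24, y^9, x^9*y^5)
Rect: 24x9=216. Corner: (24-9)x(9-5)=60.
dim = 216-60 = 156


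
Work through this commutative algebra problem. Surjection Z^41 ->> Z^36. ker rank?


rank(ker) = 41-36 = 5


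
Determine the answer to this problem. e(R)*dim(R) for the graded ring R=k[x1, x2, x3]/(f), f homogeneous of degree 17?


e(R)=deg(f)=17, dim(R)=3-1=2
e*dim=17*2=34


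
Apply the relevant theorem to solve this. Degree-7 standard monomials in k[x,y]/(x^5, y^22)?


k[x,y], I = (x^5, y^22), d = 7
Need i < 5 and d-i < 22.
Range: 0 <= i <= 4.
H(7) = 5


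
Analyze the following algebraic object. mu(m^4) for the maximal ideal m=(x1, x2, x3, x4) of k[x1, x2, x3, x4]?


Graded Nakayama: mu(m^d) = dim_k (m^d/m^(d+1)) = #degree-4 monomials in 4 vars
C(n+d-1,d)=C(7,4)=35


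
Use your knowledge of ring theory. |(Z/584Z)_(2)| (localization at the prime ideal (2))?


2-primary part: 584=2^3*73
Size=2^3=8


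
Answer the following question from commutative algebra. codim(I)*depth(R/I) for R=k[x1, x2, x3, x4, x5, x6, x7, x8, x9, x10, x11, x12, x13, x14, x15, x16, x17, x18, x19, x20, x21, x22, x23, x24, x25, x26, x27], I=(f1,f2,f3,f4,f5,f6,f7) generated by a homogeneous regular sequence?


codim=7, depth=dim(R/I)=27-7=20
Product=7*20=140


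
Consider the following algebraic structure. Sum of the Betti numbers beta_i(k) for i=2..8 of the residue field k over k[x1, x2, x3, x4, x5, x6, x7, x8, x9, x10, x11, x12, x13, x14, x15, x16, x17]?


Koszul resolution: beta_i(k)=C(n,i), n=17
C(17,2)=136, C(17,3)=680, C(17,4)=2380, C(17,5)=6188, C(17,6)=12376, C(17,7)=19448, C(17,8)=24310
Sum=65518


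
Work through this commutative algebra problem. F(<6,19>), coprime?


gcd(6,19)=1 => F=ab-a-b=6*19-6-19=114-25=89


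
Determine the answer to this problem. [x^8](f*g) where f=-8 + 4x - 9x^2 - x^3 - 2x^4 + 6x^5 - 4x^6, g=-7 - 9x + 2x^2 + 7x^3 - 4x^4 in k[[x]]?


[x^8] = sum a_i*b_j, i+j=8
  -2*-4=8
  6*7=42
  -4*2=-8
Sum=42


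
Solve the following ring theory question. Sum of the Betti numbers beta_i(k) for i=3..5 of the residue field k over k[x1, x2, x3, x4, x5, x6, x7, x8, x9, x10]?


Koszul resolution: beta_i(k)=C(n,i), n=10
C(10,3)=120, C(10,4)=210, C(10,5)=252
Sum=582


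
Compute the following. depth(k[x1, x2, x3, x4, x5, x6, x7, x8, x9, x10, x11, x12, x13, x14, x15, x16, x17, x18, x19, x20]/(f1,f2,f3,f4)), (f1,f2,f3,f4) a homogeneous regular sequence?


depth(R)=20
depth(R/I)=20-4=16


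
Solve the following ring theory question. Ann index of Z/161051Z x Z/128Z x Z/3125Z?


Exponent = lcm of the cyclic orders; pairwise coprime => product.
11^5*2^7*5^5=161051*128*3125=64420400000


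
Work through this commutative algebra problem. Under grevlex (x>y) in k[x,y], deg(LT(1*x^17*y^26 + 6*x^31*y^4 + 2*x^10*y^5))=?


LT: 1*x^17*y^26
deg_x=17, deg_y=26
Total=17+26=43


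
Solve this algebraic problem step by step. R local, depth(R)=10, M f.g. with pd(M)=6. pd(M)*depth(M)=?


pd+depth=10
depth=10-6=4
pd*depth=6*4=24


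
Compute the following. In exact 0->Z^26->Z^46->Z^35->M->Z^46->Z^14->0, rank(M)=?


Alt sum=0:
(-1)^0*26 + (-1)^1*46 + (-1)^2*35 + (-1)^3*? + (-1)^4*46 + (-1)^5*14=0
rank(M)=47


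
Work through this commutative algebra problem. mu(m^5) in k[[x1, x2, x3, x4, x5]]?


C(n+d-1,d)=C(9,5)=126


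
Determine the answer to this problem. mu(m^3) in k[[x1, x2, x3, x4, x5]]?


C(n+d-1,d)=C(7,3)=35


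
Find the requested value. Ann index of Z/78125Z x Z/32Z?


Exponent = lcm of the cyclic orders; pairwise coprime => product.
5^7*2^5=78125*32=2500000


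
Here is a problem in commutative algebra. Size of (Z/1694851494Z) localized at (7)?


7-primary part: 1694851494=7^10*6
Size=7^10=282475249


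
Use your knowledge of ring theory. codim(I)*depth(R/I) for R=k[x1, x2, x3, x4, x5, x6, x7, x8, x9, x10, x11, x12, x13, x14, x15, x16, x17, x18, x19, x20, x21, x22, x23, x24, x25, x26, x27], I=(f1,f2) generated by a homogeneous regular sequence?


codim=2, depth=dim(R/I)=27-2=25
Product=2*25=50


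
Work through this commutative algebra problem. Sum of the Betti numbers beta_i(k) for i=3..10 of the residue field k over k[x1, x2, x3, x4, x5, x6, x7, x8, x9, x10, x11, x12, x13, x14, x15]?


Koszul resolution: beta_i(k)=C(n,i), n=15
C(15,3)=455, C(15,4)=1365, C(15,5)=3003, C(15,6)=5005, C(15,7)=6435, C(15,8)=6435, C(15,9)=5005, C(15,10)=3003
Sum=30706


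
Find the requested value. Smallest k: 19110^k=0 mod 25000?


19110^k mod 25000:
k=1: 19110
k=2: 17100
k=3: 6000
k=4: 10000
k=5: 0
First zero at k = 5


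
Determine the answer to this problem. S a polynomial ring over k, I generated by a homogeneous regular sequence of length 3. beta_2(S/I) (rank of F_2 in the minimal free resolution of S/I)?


Regular sequence => Koszul complex is the minimal free resolution.
Syz_1 minimally generated by Koszul relations f_i*e_j - f_j*e_i (i<j): mu(Syz_1) = beta_2 = C(m,2) = m(m-1)/2
m=3
3*2/2 = 3


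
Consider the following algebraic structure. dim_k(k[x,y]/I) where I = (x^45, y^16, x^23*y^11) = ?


k[x,y]/I, I = (x^45, y^16, x^23*y^11)
Rect: 45x16=720. Corner: (45-23)x(16-11)=110.
dim = 720-110 = 610


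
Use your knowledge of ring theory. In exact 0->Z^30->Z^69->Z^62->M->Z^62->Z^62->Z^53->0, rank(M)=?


Alt sum=0:
(-1)^0*30 + (-1)^1*69 + (-1)^2*62 + (-1)^3*? + (-1)^4*62 + (-1)^5*62 + (-1)^6*53=0
rank(M)=76


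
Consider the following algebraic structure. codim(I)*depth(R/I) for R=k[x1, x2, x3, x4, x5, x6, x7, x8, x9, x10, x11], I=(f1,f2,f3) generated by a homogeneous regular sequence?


codim=3, depth=dim(R/I)=11-3=8
Product=3*8=24


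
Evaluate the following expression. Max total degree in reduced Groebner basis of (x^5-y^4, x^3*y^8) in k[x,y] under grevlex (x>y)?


LT(f1)=x^5, LT(f2)=x^3y^8, lcm=x^5y^8
S(f1,f2) = y^8*f1 - x^2*f2 = -y^12
Reduced GB = {f1, f2, y^12}; degrees 5, 11, 12
Max = 12


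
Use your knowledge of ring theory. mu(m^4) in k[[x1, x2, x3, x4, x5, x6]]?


C(n+d-1,d)=C(9,4)=126


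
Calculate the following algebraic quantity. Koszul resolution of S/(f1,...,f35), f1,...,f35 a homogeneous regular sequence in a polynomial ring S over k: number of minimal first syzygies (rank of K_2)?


Regular sequence => Koszul complex is the minimal free resolution.
Syz_1 minimally generated by Koszul relations f_i*e_j - f_j*e_i (i<j): mu(Syz_1) = beta_2 = C(m,2) = m(m-1)/2
m=35
35*34/2 = 595


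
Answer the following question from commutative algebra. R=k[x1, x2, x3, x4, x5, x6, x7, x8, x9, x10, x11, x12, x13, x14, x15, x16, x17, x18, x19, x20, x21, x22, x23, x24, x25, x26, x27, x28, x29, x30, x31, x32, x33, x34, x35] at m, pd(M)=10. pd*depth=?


pd+depth=35
depth=35-10=25
pd*depth=10*25=250


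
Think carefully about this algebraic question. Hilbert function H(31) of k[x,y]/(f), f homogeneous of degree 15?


H(t)=d for t>=d-1.
d=15, t=31
H(31)=15


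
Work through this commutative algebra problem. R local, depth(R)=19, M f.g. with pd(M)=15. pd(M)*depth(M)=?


pd+depth=19
depth=19-15=4
pd*depth=15*4=60


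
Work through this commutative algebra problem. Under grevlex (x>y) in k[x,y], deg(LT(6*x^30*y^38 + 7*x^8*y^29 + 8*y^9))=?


LT: 6*x^30*y^38
deg_x=30, deg_y=38
Total=30+38=68


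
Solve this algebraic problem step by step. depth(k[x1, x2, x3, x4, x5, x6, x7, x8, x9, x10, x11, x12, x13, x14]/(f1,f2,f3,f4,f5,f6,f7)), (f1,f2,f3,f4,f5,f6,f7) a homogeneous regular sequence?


depth(R)=14
depth(R/I)=14-7=7


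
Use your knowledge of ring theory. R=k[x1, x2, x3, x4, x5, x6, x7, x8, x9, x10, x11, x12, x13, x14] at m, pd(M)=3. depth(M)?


pd+depth=depth(R)=14
depth=14-3=11


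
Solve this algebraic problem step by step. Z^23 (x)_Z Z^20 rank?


rank(M(x)N) = rank(M)*rank(N)
23*20 = 460


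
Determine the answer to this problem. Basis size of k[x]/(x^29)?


Basis: 1,x,...,x^28
dim=29


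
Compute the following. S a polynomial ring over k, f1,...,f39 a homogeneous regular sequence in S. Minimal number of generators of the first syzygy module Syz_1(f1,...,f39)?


Regular sequence => Koszul complex is the minimal free resolution.
Syz_1 minimally generated by Koszul relations f_i*e_j - f_j*e_i (i<j): mu(Syz_1) = beta_2 = C(m,2) = m(m-1)/2
m=39
39*38/2 = 741


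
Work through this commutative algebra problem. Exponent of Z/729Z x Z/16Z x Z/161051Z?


Exponent = lcm of the cyclic orders; pairwise coprime => product.
3^6*2^4*11^5=729*16*161051=1878498864


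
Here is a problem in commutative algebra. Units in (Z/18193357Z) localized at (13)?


Local ring = Z/371293Z.
phi(371293) = 13^4*(13-1) = 342732


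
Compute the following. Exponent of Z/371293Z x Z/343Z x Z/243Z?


Exponent = lcm of the cyclic orders; pairwise coprime => product.
13^5*7^3*3^5=371293*343*243=30946900257


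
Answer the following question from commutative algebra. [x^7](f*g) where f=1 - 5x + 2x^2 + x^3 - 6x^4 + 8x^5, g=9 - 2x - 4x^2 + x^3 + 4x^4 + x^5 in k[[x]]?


[x^7] = sum a_i*b_j, i+j=7
  2*1=2
  1*4=4
  -6*1=-6
  8*-4=-32
Sum=-32


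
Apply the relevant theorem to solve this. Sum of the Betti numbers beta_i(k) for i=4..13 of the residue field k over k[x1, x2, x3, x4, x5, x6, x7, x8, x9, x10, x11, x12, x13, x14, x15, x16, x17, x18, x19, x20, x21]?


Koszul resolution: beta_i(k)=C(n,i), n=21
C(21,4)=5985, C(21,5)=20349, C(21,6)=54264, C(21,7)=116280, C(21,8)=203490, C(21,9)=293930, C(21,10)=352716, C(21,11)=352716, C(21,12)=293930, C(21,13)=203490
Sum=1897150


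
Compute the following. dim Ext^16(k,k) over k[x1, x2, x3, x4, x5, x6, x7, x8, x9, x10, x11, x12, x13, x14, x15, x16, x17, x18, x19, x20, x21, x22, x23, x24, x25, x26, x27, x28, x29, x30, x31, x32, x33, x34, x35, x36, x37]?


C(n,i)=C(37,16)=12875774670


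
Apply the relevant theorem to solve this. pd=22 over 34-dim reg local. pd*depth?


pd+depth=34
depth=34-22=12
pd*depth=22*12=264


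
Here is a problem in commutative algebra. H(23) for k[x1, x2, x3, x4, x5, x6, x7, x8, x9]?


C(d+n-1,n-1)=C(31,8)=7888725


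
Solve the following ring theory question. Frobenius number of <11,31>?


gcd(11,31)=1 => F=ab-a-b=11*31-11-31=341-42=299


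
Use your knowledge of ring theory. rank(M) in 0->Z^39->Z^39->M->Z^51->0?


Alt sum=0:
(-1)^0*39 + (-1)^1*39 + (-1)^2*? + (-1)^3*51=0
rank(M)=51


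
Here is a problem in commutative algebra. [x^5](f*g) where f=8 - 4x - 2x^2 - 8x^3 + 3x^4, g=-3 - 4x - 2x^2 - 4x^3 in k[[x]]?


[x^5] = sum a_i*b_j, i+j=5
  -2*-4=8
  -8*-2=16
  3*-4=-12
Sum=12


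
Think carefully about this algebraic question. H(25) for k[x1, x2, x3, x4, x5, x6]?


C(d+n-1,n-1)=C(30,5)=142506


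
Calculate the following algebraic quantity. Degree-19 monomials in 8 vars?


C(d+n-1,n-1)=C(26,7)=657800


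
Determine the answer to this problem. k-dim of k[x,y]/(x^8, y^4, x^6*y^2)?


k[x,y]/I, I = (x^8, y^4, x^6*y^2)
Rect: 8x4=32. Corner: (8-6)x(4-2)=4.
dim = 32-4 = 28


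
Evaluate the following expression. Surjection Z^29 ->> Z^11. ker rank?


rank(ker) = 29-11 = 18


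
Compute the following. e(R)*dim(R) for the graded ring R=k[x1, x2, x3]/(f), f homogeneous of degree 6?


e(R)=deg(f)=6, dim(R)=3-1=2
e*dim=6*2=12


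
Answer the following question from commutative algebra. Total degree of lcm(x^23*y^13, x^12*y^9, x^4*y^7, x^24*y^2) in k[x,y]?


lcm = componentwise max:
x: max(23,12,4,24)=24
y: max(13,9,7,2)=13
Total=24+13=37


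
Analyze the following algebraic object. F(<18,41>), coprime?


gcd(18,41)=1 => F=ab-a-b=18*41-18-41=738-59=679


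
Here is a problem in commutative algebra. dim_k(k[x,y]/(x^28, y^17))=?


Basis: x^i*y^j, i<28, j<17
28*17=476


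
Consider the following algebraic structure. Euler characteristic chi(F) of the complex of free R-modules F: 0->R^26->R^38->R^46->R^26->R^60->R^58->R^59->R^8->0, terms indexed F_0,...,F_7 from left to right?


chi = sum (-1)^i * rank:
(-1)^0*26=26
(-1)^1*38=-38
(-1)^2*46=46
(-1)^3*26=-26
(-1)^4*60=60
(-1)^5*58=-58
(-1)^6*59=59
(-1)^7*8=-8
chi=61


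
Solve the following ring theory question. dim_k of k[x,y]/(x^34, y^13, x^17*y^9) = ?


k[x,y]/I, I = (x^34, y^13, x^17*y^9)
Rect: 34x13=442. Corner: (34-17)x(13-9)=68.
dim = 442-68 = 374


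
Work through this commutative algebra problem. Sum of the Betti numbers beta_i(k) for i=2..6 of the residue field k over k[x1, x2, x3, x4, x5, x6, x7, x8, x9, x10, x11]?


Koszul resolution: beta_i(k)=C(n,i), n=11
C(11,2)=55, C(11,3)=165, C(11,4)=330, C(11,5)=462, C(11,6)=462
Sum=1474


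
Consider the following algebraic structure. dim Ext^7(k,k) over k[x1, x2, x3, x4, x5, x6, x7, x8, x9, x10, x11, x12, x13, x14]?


C(n,i)=C(14,7)=3432


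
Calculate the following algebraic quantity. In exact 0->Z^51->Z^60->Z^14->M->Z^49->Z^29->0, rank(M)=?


Alt sum=0:
(-1)^0*51 + (-1)^1*60 + (-1)^2*14 + (-1)^3*? + (-1)^4*49 + (-1)^5*29=0
rank(M)=25


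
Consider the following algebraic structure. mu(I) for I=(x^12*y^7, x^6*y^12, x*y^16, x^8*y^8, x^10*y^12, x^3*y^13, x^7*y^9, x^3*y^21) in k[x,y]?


Remove redundant (divisible by others).
x^10*y^12 redundant.
x^3*y^21 redundant.
Min: x^12*y^7, x^8*y^8, x^7*y^9, x^6*y^12, x^3*y^13, x*y^16
Count=6


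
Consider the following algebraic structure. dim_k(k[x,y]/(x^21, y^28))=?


Basis: x^i*y^j, i<21, j<28
21*28=588


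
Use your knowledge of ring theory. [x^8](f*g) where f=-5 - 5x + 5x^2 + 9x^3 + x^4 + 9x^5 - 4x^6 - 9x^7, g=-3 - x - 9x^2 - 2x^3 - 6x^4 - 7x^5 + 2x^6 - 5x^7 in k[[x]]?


[x^8] = sum a_i*b_j, i+j=8
  -5*-5=25
  5*2=10
  9*-7=-63
  1*-6=-6
  9*-2=-18
  -4*-9=36
  -9*-1=9
Sum=-7


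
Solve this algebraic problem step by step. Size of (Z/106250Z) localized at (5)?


5-primary part: 106250=5^5*34
Size=5^5=3125


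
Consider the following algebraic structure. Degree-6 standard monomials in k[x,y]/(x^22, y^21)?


k[x,y], I = (x^22, y^21), d = 6
Need i < 22 and d-i < 21.
Range: 0 <= i <= 6.
H(6) = 7


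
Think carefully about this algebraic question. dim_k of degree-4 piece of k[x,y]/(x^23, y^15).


k[x,y], I = (x^23, y^15), d = 4
Need i < 23 and d-i < 15.
Range: 0 <= i <= 4.
H(4) = 5


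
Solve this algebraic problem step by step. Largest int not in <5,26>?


gcd(5,26)=1 => F=ab-a-b=5*26-5-26=130-31=99


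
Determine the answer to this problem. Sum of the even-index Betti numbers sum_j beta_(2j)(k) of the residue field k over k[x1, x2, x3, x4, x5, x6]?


Koszul resolution: beta_i(k)=C(n,i), n=6
sum_even C(6,i) = 2^(n-1) = 2^5 = 32


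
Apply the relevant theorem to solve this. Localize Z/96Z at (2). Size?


2-primary part: 96=2^5*3
Size=2^5=32


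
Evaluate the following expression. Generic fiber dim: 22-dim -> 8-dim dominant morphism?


dim(fiber)=dim(X)-dim(Y)=22-8=14


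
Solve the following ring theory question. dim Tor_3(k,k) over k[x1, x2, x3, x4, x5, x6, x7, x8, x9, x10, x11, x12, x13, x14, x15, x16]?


Koszul: C(n,i)=C(16,3)=560


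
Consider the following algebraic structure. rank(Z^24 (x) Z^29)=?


rank(M(x)N) = rank(M)*rank(N)
24*29 = 696


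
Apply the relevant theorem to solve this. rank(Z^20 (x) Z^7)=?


rank(M(x)N) = rank(M)*rank(N)
20*7 = 140


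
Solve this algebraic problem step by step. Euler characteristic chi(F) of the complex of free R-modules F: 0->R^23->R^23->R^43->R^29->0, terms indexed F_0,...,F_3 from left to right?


chi = sum (-1)^i * rank:
(-1)^0*23=23
(-1)^1*23=-23
(-1)^2*43=43
(-1)^3*29=-29
chi=14


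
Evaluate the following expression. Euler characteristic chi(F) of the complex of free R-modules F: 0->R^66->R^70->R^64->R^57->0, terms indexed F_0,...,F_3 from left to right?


chi = sum (-1)^i * rank:
(-1)^0*66=66
(-1)^1*70=-70
(-1)^2*64=64
(-1)^3*57=-57
chi=3


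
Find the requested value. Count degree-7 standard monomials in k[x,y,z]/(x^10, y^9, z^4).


Need i<10, j<9, k<4 with i+j+k=7.
For each i, j ranges over max(0,7-i-3)..min(8,7-i):
  i=0: j in [4,7] -> 4
  i=1: j in [3,6] -> 4
  i=2: j in [2,5] -> 4
  i=3: j in [1,4] -> 4
  i=4: j in [0,3] -> 4
  i=5: j in [0,2] -> 3
  i=6: j in [0,1] -> 2
  i=7: j in [0,0] -> 1
H(7) = 4+4+4+4+4+3+2+1 = 26


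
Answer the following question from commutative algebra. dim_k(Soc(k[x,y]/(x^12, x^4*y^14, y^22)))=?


Socle = ann(m) = span of standard monomials u with x*u, y*u in I (staircase corners).
Minimal generators: x^12, x^4*y^14, y^22
Corners: x^3y^21, x^11y^13
Socle dim=2


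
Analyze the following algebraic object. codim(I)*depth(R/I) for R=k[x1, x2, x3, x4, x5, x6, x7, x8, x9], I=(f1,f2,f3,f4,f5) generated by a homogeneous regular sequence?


codim=5, depth=dim(R/I)=9-5=4
Product=5*4=20


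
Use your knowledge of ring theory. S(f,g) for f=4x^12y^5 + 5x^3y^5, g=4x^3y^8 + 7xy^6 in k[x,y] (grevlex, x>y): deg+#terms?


LT(f)=4x^12y^5, LT(g)=4x^3y^8
lcm(LM)=x^12y^8
S(f,g) (scaled by 16 to clear denominators) = 4y^3*f - 4x^9*g = -28x^10y^6 + 20x^3y^8
2 terms, deg 16.
16+2=18


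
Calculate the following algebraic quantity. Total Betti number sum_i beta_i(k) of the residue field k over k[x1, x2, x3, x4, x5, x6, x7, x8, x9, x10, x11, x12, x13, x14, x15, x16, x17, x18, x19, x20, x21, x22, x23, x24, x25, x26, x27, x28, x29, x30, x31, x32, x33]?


Koszul resolution: beta_i(k)=C(n,i), n=33
sum_i C(33,i) = 2^33 = 8589934592


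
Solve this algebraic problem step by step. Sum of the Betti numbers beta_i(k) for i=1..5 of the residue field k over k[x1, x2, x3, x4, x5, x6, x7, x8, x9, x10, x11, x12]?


Koszul resolution: beta_i(k)=C(n,i), n=12
C(12,1)=12, C(12,2)=66, C(12,3)=220, C(12,4)=495, C(12,5)=792
Sum=1585


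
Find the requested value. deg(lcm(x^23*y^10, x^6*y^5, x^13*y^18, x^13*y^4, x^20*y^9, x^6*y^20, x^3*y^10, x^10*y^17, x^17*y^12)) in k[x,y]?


lcm = componentwise max:
x: max(23,6,13,13,20,6,3,10,17)=23
y: max(10,5,18,4,9,20,10,17,12)=20
Total=23+20=43


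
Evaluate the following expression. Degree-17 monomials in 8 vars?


C(d+n-1,n-1)=C(24,7)=346104


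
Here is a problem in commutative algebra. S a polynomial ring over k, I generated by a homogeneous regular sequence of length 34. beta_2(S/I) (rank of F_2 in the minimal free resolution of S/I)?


Regular sequence => Koszul complex is the minimal free resolution.
Syz_1 minimally generated by Koszul relations f_i*e_j - f_j*e_i (i<j): mu(Syz_1) = beta_2 = C(m,2) = m(m-1)/2
m=34
34*33/2 = 561


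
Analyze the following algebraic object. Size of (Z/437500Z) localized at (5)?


5-primary part: 437500=5^6*28
Size=5^6=15625


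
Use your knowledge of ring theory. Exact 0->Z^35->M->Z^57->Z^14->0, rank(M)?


Alt sum=0:
(-1)^0*35 + (-1)^1*? + (-1)^2*57 + (-1)^3*14=0
rank(M)=78


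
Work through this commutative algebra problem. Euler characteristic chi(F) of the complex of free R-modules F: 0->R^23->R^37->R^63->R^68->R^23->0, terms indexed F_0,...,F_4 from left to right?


chi = sum (-1)^i * rank:
(-1)^0*23=23
(-1)^1*37=-37
(-1)^2*63=63
(-1)^3*68=-68
(-1)^4*23=23
chi=4


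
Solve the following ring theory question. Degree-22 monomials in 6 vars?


C(d+n-1,n-1)=C(27,5)=80730


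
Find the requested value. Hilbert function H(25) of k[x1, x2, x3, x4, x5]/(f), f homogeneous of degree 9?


C(29,4)-C(20,4)=23751-4845=18906


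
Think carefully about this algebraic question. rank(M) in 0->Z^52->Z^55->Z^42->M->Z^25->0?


Alt sum=0:
(-1)^0*52 + (-1)^1*55 + (-1)^2*42 + (-1)^3*? + (-1)^4*25=0
rank(M)=64


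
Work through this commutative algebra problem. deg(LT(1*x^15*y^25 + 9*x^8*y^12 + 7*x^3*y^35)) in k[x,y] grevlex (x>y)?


LT: 1*x^15*y^25
deg_x=15, deg_y=25
Total=15+25=40


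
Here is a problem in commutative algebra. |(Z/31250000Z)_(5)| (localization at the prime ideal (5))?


5-primary part: 31250000=5^9*16
Size=5^9=1953125


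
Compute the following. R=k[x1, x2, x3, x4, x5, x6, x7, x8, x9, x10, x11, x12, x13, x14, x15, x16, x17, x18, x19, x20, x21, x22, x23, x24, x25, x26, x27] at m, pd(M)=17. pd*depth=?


pd+depth=27
depth=27-17=10
pd*depth=17*10=170


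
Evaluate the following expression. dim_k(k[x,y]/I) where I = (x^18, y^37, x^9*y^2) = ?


k[x,y]/I, I = (x^18, y^37, x^9*y^2)
Rect: 18x37=666. Corner: (18-9)x(37-2)=315.
dim = 666-315 = 351


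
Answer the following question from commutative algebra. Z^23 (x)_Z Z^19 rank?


rank(M(x)N) = rank(M)*rank(N)
23*19 = 437


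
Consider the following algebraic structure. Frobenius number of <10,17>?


gcd(10,17)=1 => F=ab-a-b=10*17-10-17=170-27=143


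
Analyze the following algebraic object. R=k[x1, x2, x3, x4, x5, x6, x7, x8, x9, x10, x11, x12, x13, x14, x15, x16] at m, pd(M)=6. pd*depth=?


pd+depth=16
depth=16-6=10
pd*depth=6*10=60


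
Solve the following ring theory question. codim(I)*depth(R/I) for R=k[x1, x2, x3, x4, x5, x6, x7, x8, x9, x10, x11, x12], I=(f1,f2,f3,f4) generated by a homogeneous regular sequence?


codim=4, depth=dim(R/I)=12-4=8
Product=4*8=32


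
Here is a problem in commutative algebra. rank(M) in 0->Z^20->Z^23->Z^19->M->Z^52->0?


Alt sum=0:
(-1)^0*20 + (-1)^1*23 + (-1)^2*19 + (-1)^3*? + (-1)^4*52=0
rank(M)=68


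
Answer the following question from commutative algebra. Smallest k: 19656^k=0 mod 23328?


19656^k mod 23328:
k=1: 19656
k=2: 0
First zero at k = 2


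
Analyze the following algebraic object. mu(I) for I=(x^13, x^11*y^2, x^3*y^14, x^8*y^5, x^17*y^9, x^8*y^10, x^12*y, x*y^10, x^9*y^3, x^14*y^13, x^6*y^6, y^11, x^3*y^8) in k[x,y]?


Remove redundant (divisible by others).
x^3*y^14 redundant.
x^14*y^13 redundant.
x^17*y^9 redundant.
x^8*y^10 redundant.
Min: x^13, x^12*y, x^11*y^2, x^9*y^3, x^8*y^5, x^6*y^6, x^3*y^8, x*y^10, y^11
Count=9


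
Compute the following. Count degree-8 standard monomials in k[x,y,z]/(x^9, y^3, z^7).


Need i<9, j<3, k<7 with i+j+k=8.
For each i, j ranges over max(0,8-i-6)..min(2,8-i):
  i=0: j in [2,2] -> 1
  i=1: j in [1,2] -> 2
  i=2: j in [0,2] -> 3
  i=3: j in [0,2] -> 3
  i=4: j in [0,2] -> 3
  i=5: j in [0,2] -> 3
  i=6: j in [0,2] -> 3
  i=7: j in [0,1] -> 2
  i=8: j in [0,0] -> 1
H(8) = 1+2+3+3+3+3+3+2+1 = 21


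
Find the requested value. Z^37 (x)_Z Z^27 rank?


rank(M(x)N) = rank(M)*rank(N)
37*27 = 999


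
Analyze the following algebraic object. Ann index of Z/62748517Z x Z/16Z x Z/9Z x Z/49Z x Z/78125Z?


Exponent = lcm of the cyclic orders; pairwise coprime => product.
13^7*2^4*3^2*7^2*5^7=62748517*16*9*49*78125=34590119996250000


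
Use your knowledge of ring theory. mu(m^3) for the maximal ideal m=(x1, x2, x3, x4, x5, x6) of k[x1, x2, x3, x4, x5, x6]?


Graded Nakayama: mu(m^d) = dim_k (m^d/m^(d+1)) = #degree-3 monomials in 6 vars
C(n+d-1,d)=C(8,3)=56


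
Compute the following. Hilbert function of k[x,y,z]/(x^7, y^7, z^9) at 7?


Need i<7, j<7, k<9 with i+j+k=7.
For each i, j ranges over max(0,7-i-8)..min(6,7-i):
  i=0: j in [0,6] -> 7
  i=1: j in [0,6] -> 7
  i=2: j in [0,5] -> 6
  i=3: j in [0,4] -> 5
  i=4: j in [0,3] -> 4
  i=5: j in [0,2] -> 3
  i=6: j in [0,1] -> 2
H(7) = 7+7+6+5+4+3+2 = 34


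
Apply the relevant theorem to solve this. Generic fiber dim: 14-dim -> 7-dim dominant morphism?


dim(fiber)=dim(X)-dim(Y)=14-7=7


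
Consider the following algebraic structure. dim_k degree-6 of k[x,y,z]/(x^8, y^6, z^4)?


Need i<8, j<6, k<4 with i+j+k=6.
For each i, j ranges over max(0,6-i-3)..min(5,6-i):
  i=0: j in [3,5] -> 3
  i=1: j in [2,5] -> 4
  i=2: j in [1,4] -> 4
  i=3: j in [0,3] -> 4
  i=4: j in [0,2] -> 3
  i=5: j in [0,1] -> 2
  i=6: j in [0,0] -> 1
H(6) = 3+4+4+4+3+2+1 = 21


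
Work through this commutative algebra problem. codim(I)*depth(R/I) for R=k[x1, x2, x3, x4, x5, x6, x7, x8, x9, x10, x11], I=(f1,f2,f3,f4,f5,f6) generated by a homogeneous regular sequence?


codim=6, depth=dim(R/I)=11-6=5
Product=6*5=30


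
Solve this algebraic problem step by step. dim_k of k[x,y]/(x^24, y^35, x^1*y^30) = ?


k[x,y]/I, I = (x^24, y^35, x^1*y^30)
Rect: 24x35=840. Corner: (24-1)x(35-30)=115.
dim = 840-115 = 725


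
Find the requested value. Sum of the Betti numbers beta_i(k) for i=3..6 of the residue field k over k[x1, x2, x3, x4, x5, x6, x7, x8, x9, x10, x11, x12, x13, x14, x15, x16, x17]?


Koszul resolution: beta_i(k)=C(n,i), n=17
C(17,3)=680, C(17,4)=2380, C(17,5)=6188, C(17,6)=12376
Sum=21624


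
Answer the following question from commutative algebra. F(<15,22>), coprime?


gcd(15,22)=1 => F=ab-a-b=15*22-15-22=330-37=293


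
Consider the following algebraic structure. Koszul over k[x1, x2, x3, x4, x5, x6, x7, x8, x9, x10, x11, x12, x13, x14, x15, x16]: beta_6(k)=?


C(n,i)=C(16,6)=8008


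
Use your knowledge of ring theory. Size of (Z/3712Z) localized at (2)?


2-primary part: 3712=2^7*29
Size=2^7=128


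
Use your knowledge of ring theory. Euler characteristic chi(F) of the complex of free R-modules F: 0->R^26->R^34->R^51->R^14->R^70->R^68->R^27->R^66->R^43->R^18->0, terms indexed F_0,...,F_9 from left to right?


chi = sum (-1)^i * rank:
(-1)^0*26=26
(-1)^1*34=-34
(-1)^2*51=51
(-1)^3*14=-14
(-1)^4*70=70
(-1)^5*68=-68
(-1)^6*27=27
(-1)^7*66=-66
(-1)^8*43=43
(-1)^9*18=-18
chi=17


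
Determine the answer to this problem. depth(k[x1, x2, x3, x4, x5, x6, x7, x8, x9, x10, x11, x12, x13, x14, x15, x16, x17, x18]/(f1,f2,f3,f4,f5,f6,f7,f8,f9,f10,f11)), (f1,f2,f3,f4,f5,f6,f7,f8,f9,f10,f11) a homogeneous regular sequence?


depth(R)=18
depth(R/I)=18-11=7


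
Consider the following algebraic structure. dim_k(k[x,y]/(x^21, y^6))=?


Basis: x^i*y^j, i<21, j<6
21*6=126


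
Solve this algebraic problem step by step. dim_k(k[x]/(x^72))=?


Basis: 1,x,...,x^71
dim=72


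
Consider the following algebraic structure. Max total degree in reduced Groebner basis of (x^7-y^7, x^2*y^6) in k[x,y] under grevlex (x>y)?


LT(f1)=x^7, LT(f2)=x^2y^6, lcm=x^7y^6
S(f1,f2) = y^6*f1 - x^5*f2 = -y^13
Reduced GB = {f1, f2, y^13}; degrees 7, 8, 13
Max = 13


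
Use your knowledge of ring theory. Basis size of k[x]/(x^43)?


Basis: 1,x,...,x^42
dim=43


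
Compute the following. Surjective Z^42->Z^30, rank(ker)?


rank(ker) = 42-30 = 12


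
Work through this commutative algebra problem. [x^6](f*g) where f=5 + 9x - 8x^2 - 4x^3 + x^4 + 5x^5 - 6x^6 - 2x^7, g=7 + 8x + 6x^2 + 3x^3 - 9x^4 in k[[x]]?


[x^6] = sum a_i*b_j, i+j=6
  -8*-9=72
  -4*3=-12
  1*6=6
  5*8=40
  -6*7=-42
Sum=64


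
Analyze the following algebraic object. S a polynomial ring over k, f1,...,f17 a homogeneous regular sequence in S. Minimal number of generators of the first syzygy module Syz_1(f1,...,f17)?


Regular sequence => Koszul complex is the minimal free resolution.
Syz_1 minimally generated by Koszul relations f_i*e_j - f_j*e_i (i<j): mu(Syz_1) = beta_2 = C(m,2) = m(m-1)/2
m=17
17*16/2 = 136


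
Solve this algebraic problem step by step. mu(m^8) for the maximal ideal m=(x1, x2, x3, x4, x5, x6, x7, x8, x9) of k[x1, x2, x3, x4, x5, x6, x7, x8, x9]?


Graded Nakayama: mu(m^d) = dim_k (m^d/m^(d+1)) = #degree-8 monomials in 9 vars
C(n+d-1,d)=C(16,8)=12870


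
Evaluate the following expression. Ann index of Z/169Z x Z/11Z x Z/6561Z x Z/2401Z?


Exponent = lcm of the cyclic orders; pairwise coprime => product.
13^2*11^1*3^8*7^4=169*11*6561*2401=29284754499


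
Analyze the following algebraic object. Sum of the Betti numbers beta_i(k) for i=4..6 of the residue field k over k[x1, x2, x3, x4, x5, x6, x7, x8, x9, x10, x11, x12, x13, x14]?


Koszul resolution: beta_i(k)=C(n,i), n=14
C(14,4)=1001, C(14,5)=2002, C(14,6)=3003
Sum=6006


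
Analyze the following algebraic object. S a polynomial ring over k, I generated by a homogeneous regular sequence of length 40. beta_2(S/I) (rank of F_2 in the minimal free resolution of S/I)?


Regular sequence => Koszul complex is the minimal free resolution.
Syz_1 minimally generated by Koszul relations f_i*e_j - f_j*e_i (i<j): mu(Syz_1) = beta_2 = C(m,2) = m(m-1)/2
m=40
40*39/2 = 780


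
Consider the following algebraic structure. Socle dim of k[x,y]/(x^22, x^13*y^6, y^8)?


Socle = ann(m) = span of standard monomials u with x*u, y*u in I (staircase corners).
Minimal generators: x^22, x^13*y^6, y^8
Corners: x^12y^7, x^21y^5
Socle dim=2


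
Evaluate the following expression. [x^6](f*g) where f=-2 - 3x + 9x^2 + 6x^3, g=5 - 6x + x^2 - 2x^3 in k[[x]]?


[x^6] = sum a_i*b_j, i+j=6
  6*-2=-12
Sum=-12
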